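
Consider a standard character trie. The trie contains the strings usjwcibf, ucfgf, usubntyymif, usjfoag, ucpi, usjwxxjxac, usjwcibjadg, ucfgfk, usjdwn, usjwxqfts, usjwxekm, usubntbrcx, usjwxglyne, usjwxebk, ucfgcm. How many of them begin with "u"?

Filter for entries beginning with "u":
Words under "u": ucfgcm, ucfgf, ucfgfk, ucpi, usjdwn, usjfoag, usjwcibf, usjwcibjadg, usjwxebk, usjwxekm, usjwxglyne, usjwxqfts, usjwxxjxac, usubntbrcx, usubntyymif
Count: 15

15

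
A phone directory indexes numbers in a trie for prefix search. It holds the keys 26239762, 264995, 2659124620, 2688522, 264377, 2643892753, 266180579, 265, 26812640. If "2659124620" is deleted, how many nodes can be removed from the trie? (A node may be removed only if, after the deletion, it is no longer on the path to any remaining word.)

7

After clearing the end-marker at "2659124620", prune upward until reaching a node still needed by another word.
The suffix "9124620" (7 nodes) is used only by "2659124620"; "265" is itself a stored word, so pruning stops there.
Nodes removed: 7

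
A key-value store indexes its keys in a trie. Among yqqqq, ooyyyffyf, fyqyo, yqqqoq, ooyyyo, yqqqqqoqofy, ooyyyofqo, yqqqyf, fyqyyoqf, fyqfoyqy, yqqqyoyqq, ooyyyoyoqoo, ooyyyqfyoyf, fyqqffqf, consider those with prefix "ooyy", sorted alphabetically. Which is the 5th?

ooyyyqfyoyf

Filter for "ooyy…" and sort: "ooyyyffyf", "ooyyyo", "ooyyyofqo", "ooyyyoyoqoo", "ooyyyqfyoyf"
Position 5: ooyyyqfyoyf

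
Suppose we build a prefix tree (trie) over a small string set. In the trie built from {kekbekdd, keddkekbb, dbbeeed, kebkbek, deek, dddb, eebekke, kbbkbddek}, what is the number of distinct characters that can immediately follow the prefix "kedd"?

1

The children of the "kedd" node are the distinct next characters among strings starting with "kedd".
Characters that immediately follow "kedd" among the stored strings: {k}.
That node has 1 child edge.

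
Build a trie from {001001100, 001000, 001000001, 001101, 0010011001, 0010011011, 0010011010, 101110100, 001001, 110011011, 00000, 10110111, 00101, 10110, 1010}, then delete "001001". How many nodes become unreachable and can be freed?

A node on "001001"'s path can go only if nothing else ends at it or branches off below it.
Every node on "001001" is still needed (e.g. by "001001100"), so nothing is freed.
Nodes removed: 0

0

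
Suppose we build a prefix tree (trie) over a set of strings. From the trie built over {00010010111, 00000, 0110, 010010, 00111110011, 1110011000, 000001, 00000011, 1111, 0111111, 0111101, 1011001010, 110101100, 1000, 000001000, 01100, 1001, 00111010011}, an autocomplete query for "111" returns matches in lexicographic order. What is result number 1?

DFS of the "111" subtree visits, in order: "1110011000", "1111"
The 1st is 1110011000.

1110011000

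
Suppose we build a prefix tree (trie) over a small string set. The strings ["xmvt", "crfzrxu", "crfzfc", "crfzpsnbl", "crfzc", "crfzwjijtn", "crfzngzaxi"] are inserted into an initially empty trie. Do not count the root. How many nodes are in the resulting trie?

Trie structure (* marks end of a word):
(root)
├─ c
│  └─ r
│     └─ f
│        └─ z
│           ├─ c *
│           ├─ f
│           │  └─ c *
│           ├─ n
│           │  └─ g
│           │     └─ z
│           │        └─ a
│           │           └─ x
│           │              └─ i *
│           ├─ p
│           │  └─ s
│           │     └─ n
│           │        └─ b
│           │           └─ l *
│           ├─ r
│           │  └─ x
│           │     └─ u *
│           └─ w
│              └─ j
│                 └─ i
│                    └─ j
│                       └─ t
│                          └─ n *
└─ x
   └─ m
      └─ v
         └─ t *
Counting every labelled node above: 31.

31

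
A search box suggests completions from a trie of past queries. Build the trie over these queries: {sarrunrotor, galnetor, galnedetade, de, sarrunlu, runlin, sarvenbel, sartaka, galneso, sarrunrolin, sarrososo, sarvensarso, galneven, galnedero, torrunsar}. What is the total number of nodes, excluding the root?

For each word, the new-node count is its length minus the longest prefix already in the trie:
  "sarrunrotor" → 11 new (s, a, r, r, u, n, r, o, t, o, r)
  "galnetor" → 8 new (g, a, l, n, e, t, o, r)
  "galnedetade" → prefix "galne" already present; 6 new (d, e, t, a, d, e)
  "de" → 2 new (d, e)
  "sarrunlu" → prefix "sarrun" already present; 2 new (l, u)
  "runlin" → 6 new (r, u, n, l, i, n)
  "sarvenbel" → prefix "sar" already present; 6 new (v, e, n, b, e, l)
  "sartaka" → prefix "sar" already present; 4 new (t, a, k, a)
  "galneso" → prefix "galne" already present; 2 new (s, o)
  "sarrunrolin" → prefix "sarrunro" already present; 3 new (l, i, n)
  "sarrososo" → prefix "sarr" already present; 5 new (o, s, o, s, o)
  "sarvensarso" → prefix "sarven" already present; 5 new (s, a, r, s, o)
  "galneven" → prefix "galne" already present; 3 new (v, e, n)
  "galnedero" → prefix "galnede" already present; 2 new (r, o)
  "torrunsar" → 9 new (t, o, r, r, u, n, s, a, r)
Total nodes = 11 + 8 + 6 + 2 + 2 + 6 + 6 + 4 + 2 + 3 + 5 + 5 + 3 + 2 + 9 = 74

74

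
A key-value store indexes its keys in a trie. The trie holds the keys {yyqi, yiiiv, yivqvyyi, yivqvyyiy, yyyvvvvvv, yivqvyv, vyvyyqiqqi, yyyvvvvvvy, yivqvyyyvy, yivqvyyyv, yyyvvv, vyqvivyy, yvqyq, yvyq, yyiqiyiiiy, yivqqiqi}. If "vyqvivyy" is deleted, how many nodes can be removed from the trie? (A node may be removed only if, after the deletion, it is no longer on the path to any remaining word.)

Walk "vyqvivyy" from the leaf back toward the root, removing each node that no remaining word uses.
The suffix "qvivyy" (6 nodes) is used only by "vyqvivyy"; the node for "vy" still has the child "v", so pruning stops there.
Nodes removed: 6

6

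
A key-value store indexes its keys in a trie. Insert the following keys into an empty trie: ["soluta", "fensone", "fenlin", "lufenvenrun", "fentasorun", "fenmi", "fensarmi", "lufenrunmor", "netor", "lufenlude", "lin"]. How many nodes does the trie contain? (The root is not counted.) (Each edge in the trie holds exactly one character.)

57

Trace insertions, counting only characters that open a new branch:
  "soluta" → 6 new (s, o, l, u, t, a)
  "fensone" → 7 new (f, e, n, s, o, n, e)
  "fenlin" → prefix "fen" already present; 3 new (l, i, n)
  "lufenvenrun" → 11 new (l, u, f, e, n, v, e, n, r, u, n)
  "fentasorun" → prefix "fen" already present; 7 new (t, a, s, o, r, u, n)
  "fenmi" → prefix "fen" already present; 2 new (m, i)
  "fensarmi" → prefix "fens" already present; 4 new (a, r, m, i)
  "lufenrunmor" → prefix "lufen" already present; 6 new (r, u, n, m, o, r)
  "netor" → 5 new (n, e, t, o, r)
  "lufenlude" → prefix "lufen" already present; 4 new (l, u, d, e)
  "lin" → prefix "l" already present; 2 new (i, n)
Total nodes = 6 + 7 + 3 + 11 + 7 + 2 + 4 + 6 + 5 + 4 + 2 = 57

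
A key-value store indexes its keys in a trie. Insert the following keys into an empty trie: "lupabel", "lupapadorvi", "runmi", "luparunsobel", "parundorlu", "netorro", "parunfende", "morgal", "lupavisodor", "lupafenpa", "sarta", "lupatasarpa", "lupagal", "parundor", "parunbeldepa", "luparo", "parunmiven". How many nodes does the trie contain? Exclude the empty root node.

Count nodes per top-level branch (shared prefixes stored once):
  'l'-branch (lupabel, lupafenpa, lupagal, lupapadorvi, luparo, luparunsobel, lupatasarpa, lupavisodor): 45 nodes
  'm'-branch (morgal): 6 nodes
  'n'-branch (netorro): 7 nodes
  'p'-branch (parunbeldepa, parundor, parundorlu, parunfende, parunmiven): 27 nodes
  'r'-branch (runmi): 5 nodes
  's'-branch (sarta): 5 nodes
Sum: 95

95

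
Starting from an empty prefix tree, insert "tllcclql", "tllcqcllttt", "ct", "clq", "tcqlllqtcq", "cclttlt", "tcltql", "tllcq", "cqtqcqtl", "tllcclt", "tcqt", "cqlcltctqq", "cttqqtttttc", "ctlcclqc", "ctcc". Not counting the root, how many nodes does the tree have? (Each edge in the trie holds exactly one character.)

72

Insert word by word; a character creates a node only if that edge doesn't already exist:
  "tllcclql" → 8 new (t, l, l, c, c, l, q, l)
  "tllcqcllttt" → prefix "tllc" already present; 7 new (q, c, l, l, t, t, t)
  "ct" → 2 new (c, t)
  "clq" → prefix "c" already present; 2 new (l, q)
  "tcqlllqtcq" → prefix "t" already present; 9 new (c, q, l, l, l, q, t, c, q)
  "cclttlt" → prefix "c" already present; 6 new (c, l, t, t, l, t)
  "tcltql" → prefix "tc" already present; 4 new (l, t, q, l)
  "tllcq" → prefix "tllcq" already present; 0 new (none)
  "cqtqcqtl" → prefix "c" already present; 7 new (q, t, q, c, q, t, l)
  "tllcclt" → prefix "tllccl" already present; 1 new (t)
  "tcqt" → prefix "tcq" already present; 1 new (t)
  "cqlcltctqq" → prefix "cq" already present; 8 new (l, c, l, t, c, t, q, q)
  "cttqqtttttc" → prefix "ct" already present; 9 new (t, q, q, t, t, t, t, t, c)
  "ctlcclqc" → prefix "ct" already present; 6 new (l, c, c, l, q, c)
  "ctcc" → prefix "ct" already present; 2 new (c, c)
Total nodes = 8 + 7 + 2 + 2 + 9 + 6 + 4 + 0 + 7 + 1 + 1 + 8 + 9 + 6 + 2 = 72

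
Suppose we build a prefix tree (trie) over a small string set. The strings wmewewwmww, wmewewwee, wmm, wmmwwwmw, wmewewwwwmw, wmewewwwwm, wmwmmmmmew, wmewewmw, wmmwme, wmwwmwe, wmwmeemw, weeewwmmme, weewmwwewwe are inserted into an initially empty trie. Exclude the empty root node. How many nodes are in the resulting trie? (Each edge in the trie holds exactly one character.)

59

For each word, the new-node count is its length minus the longest prefix already in the trie:
  "wmewewwmww" → 10 new (w, m, e, w, e, w, w, m, w, w)
  "wmewewwee" → prefix "wmeweww" already present; 2 new (e, e)
  "wmm" → prefix "wm" already present; 1 new (m)
  "wmmwwwmw" → prefix "wmm" already present; 5 new (w, w, w, m, w)
  "wmewewwwwmw" → prefix "wmeweww" already present; 4 new (w, w, m, w)
  "wmewewwwwm" → prefix "wmewewwwwm" already present; 0 new (none)
  "wmwmmmmmew" → prefix "wm" already present; 8 new (w, m, m, m, m, m, e, w)
  "wmewewmw" → prefix "wmewew" already present; 2 new (m, w)
  "wmmwme" → prefix "wmmw" already present; 2 new (m, e)
  "wmwwmwe" → prefix "wmw" already present; 4 new (w, m, w, e)
  "wmwmeemw" → prefix "wmwm" already present; 4 new (e, e, m, w)
  "weeewwmmme" → prefix "w" already present; 9 new (e, e, e, w, w, m, m, m, e)
  "weewmwwewwe" → prefix "wee" already present; 8 new (w, m, w, w, e, w, w, e)
Total nodes = 10 + 2 + 1 + 5 + 4 + 0 + 8 + 2 + 2 + 4 + 4 + 9 + 8 = 59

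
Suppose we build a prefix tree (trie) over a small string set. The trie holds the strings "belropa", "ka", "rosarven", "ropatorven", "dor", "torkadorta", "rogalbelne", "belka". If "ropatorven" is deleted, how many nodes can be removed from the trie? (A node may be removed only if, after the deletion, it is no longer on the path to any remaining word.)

Walk "ropatorven" from the leaf back toward the root, removing each node that no remaining word uses.
The suffix "patorven" (8 nodes) is used only by "ropatorven"; the node for "ro" still has the child "s", so pruning stops there.
Nodes removed: 8

8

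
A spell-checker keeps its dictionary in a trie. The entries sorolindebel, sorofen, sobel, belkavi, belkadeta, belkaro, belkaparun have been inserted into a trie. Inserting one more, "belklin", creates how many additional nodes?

Walking "belklin" from the root, the first 4 characters ("belk") follow existing edges; "l" is the first miss.
So 7 − 4 = 3 new nodes.

3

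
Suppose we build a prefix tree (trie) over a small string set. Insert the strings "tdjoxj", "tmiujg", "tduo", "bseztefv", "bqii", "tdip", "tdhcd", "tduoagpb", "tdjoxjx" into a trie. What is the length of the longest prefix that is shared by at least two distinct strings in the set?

6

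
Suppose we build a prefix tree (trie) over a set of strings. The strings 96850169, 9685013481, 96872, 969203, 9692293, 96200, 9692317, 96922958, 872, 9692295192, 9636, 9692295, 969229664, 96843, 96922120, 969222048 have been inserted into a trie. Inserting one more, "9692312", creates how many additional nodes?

"969231" is already a path in the trie; the remaining "2" must be added.
Each of the 1 remaining characters creates one node.

1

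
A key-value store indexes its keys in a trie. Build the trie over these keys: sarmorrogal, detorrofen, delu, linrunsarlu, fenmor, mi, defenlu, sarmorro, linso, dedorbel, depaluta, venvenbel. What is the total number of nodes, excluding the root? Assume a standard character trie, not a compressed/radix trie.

70

For each word, the new-node count is its length minus the longest prefix already in the trie:
  "sarmorrogal" → 11 new (s, a, r, m, o, r, r, o, g, a, l)
  "detorrofen" → 10 new (d, e, t, o, r, r, o, f, e, n)
  "delu" → prefix "de" already present; 2 new (l, u)
  "linrunsarlu" → 11 new (l, i, n, r, u, n, s, a, r, l, u)
  "fenmor" → 6 new (f, e, n, m, o, r)
  "mi" → 2 new (m, i)
  "defenlu" → prefix "de" already present; 5 new (f, e, n, l, u)
  "sarmorro" → prefix "sarmorro" already present; 0 new (none)
  "linso" → prefix "lin" already present; 2 new (s, o)
  "dedorbel" → prefix "de" already present; 6 new (d, o, r, b, e, l)
  "depaluta" → prefix "de" already present; 6 new (p, a, l, u, t, a)
  "venvenbel" → 9 new (v, e, n, v, e, n, b, e, l)
Total nodes = 11 + 10 + 2 + 11 + 6 + 2 + 5 + 0 + 2 + 6 + 6 + 9 = 70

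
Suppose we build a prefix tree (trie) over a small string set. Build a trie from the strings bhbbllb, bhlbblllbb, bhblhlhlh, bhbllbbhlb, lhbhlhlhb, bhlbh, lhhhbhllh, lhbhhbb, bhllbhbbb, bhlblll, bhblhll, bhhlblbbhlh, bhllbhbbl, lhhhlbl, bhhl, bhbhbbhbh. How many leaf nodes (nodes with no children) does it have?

15

A leaf is a node with no children — equivalently, the end of a word that is not a proper prefix of any other stored word.
Those words: "bhbbllb", "bhbhbbhbh", "bhblhlhlh", "bhblhll", "bhbllbbhlb", "bhhlblbbhlh", "bhlbblllbb", "bhlbh", "bhlblll", "bhllbhbbb", "bhllbhbbl", "lhbhhbb", "lhbhlhlhb", "lhhhbhllh", "lhhhlbl"
Leaf count: 15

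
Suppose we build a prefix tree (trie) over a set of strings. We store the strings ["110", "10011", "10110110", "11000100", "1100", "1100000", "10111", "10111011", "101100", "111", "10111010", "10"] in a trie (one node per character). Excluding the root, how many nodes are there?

Insert word by word; a character creates a node only if that edge doesn't already exist:
  "110" → 3 new (1, 1, 0)
  "10011" → prefix "1" already present; 4 new (0, 0, 1, 1)
  "10110110" → prefix "10" already present; 6 new (1, 1, 0, 1, 1, 0)
  "11000100" → prefix "110" already present; 5 new (0, 0, 1, 0, 0)
  "1100" → prefix "1100" already present; 0 new (none)
  "1100000" → prefix "11000" already present; 2 new (0, 0)
  "10111" → prefix "1011" already present; 1 new (1)
  "10111011" → prefix "10111" already present; 3 new (0, 1, 1)
  "101100" → prefix "10110" already present; 1 new (0)
  "111" → prefix "11" already present; 1 new (1)
  "10111010" → prefix "1011101" already present; 1 new (0)
  "10" → prefix "10" already present; 0 new (none)
Total nodes = 3 + 4 + 6 + 5 + 0 + 2 + 1 + 3 + 1 + 1 + 1 + 0 = 27

27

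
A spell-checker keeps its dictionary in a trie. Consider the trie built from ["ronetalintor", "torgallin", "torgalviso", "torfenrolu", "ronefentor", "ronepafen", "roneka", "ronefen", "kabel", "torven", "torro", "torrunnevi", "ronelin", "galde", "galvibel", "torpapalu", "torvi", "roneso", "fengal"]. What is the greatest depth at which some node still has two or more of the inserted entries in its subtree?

Look for the deepest trie node that still has at least two words in its subtree.
"ronefen" and "ronefentor" agree on "ronefen" (7 characters) before diverging; nothing deeper is shared.
Longest shared-prefix length: 7

7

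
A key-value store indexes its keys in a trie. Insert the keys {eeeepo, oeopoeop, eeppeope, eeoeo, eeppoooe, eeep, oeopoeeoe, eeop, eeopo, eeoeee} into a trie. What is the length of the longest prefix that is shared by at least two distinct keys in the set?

6

The deepest shared node is where two words last agree before diverging.
e.g. "oeopoeeoe" and "oeopoeop" share the prefix "oeopoe" of length 6; no pair shares a longer one.
Longest shared-prefix length: 6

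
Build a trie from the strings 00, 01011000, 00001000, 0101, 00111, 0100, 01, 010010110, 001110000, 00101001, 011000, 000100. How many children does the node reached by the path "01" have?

The children of the "01" node are the distinct next characters among strings starting with "01".
Distinct next characters after "01": 0, 1.
That node has 2 child edges.

2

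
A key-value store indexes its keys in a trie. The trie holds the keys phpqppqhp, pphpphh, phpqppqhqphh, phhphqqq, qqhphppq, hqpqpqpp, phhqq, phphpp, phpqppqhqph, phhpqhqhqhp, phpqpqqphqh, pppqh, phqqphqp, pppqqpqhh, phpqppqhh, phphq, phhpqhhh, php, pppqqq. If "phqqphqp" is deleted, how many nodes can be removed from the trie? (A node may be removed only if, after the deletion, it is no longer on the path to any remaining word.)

A node on "phqqphqp"'s path can go only if nothing else ends at it or branches off below it.
The suffix "qqphqp" (6 nodes) is used only by "phqqphqp"; the node for "ph" still has the child "p", so pruning stops there.
Nodes removed: 6

6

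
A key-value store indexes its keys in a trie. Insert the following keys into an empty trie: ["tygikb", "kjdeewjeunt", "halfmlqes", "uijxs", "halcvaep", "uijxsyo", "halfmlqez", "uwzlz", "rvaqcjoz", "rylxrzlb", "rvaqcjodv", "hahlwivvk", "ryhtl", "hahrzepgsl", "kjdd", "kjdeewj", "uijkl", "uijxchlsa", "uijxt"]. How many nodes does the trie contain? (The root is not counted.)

86

Insert word by word; a character creates a node only if that edge doesn't already exist:
  "tygikb" → 6 new (t, y, g, i, k, b)
  "kjdeewjeunt" → 11 new (k, j, d, e, e, w, j, e, u, n, t)
  "halfmlqes" → 9 new (h, a, l, f, m, l, q, e, s)
  "uijxs" → 5 new (u, i, j, x, s)
  "halcvaep" → prefix "hal" already present; 5 new (c, v, a, e, p)
  "uijxsyo" → prefix "uijxs" already present; 2 new (y, o)
  "halfmlqez" → prefix "halfmlqe" already present; 1 new (z)
  "uwzlz" → prefix "u" already present; 4 new (w, z, l, z)
  "rvaqcjoz" → 8 new (r, v, a, q, c, j, o, z)
  "rylxrzlb" → prefix "r" already present; 7 new (y, l, x, r, z, l, b)
  "rvaqcjodv" → prefix "rvaqcjo" already present; 2 new (d, v)
  "hahlwivvk" → prefix "ha" already present; 7 new (h, l, w, i, v, v, k)
  "ryhtl" → prefix "ry" already present; 3 new (h, t, l)
  "hahrzepgsl" → prefix "hah" already present; 7 new (r, z, e, p, g, s, l)
  "kjdd" → prefix "kjd" already present; 1 new (d)
  "kjdeewj" → prefix "kjdeewj" already present; 0 new (none)
  "uijkl" → prefix "uij" already present; 2 new (k, l)
  "uijxchlsa" → prefix "uijx" already present; 5 new (c, h, l, s, a)
  "uijxt" → prefix "uijx" already present; 1 new (t)
Total nodes = 6 + 11 + 9 + 5 + 5 + 2 + 1 + 4 + 8 + 7 + 2 + 7 + 3 + 7 + 1 + 0 + 2 + 5 + 1 = 86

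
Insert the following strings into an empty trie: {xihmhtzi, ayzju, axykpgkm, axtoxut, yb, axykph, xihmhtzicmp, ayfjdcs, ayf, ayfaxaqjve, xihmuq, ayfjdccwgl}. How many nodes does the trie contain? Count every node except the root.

For each word, the new-node count is its length minus the longest prefix already in the trie:
  "xihmhtzi" → 8 new (x, i, h, m, h, t, z, i)
  "ayzju" → 5 new (a, y, z, j, u)
  "axykpgkm" → prefix "a" already present; 7 new (x, y, k, p, g, k, m)
  "axtoxut" → prefix "ax" already present; 5 new (t, o, x, u, t)
  "yb" → 2 new (y, b)
  "axykph" → prefix "axykp" already present; 1 new (h)
  "xihmhtzicmp" → prefix "xihmhtzi" already present; 3 new (c, m, p)
  "ayfjdcs" → prefix "ay" already present; 5 new (f, j, d, c, s)
  "ayf" → prefix "ayf" already present; 0 new (none)
  "ayfaxaqjve" → prefix "ayf" already present; 7 new (a, x, a, q, j, v, e)
  "xihmuq" → prefix "xihm" already present; 2 new (u, q)
  "ayfjdccwgl" → prefix "ayfjdc" already present; 4 new (c, w, g, l)
Total nodes = 8 + 5 + 7 + 5 + 2 + 1 + 3 + 5 + 0 + 7 + 2 + 4 = 49

49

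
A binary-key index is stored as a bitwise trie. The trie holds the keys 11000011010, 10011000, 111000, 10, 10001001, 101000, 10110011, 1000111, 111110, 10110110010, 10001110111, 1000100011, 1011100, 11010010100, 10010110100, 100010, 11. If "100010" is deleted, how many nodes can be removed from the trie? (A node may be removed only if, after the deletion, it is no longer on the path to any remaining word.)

0

After clearing the end-marker at "100010", prune upward until reaching a node still needed by another word.
Every node on "100010" is still needed (e.g. by "10001001"), so nothing is freed.
Nodes removed: 0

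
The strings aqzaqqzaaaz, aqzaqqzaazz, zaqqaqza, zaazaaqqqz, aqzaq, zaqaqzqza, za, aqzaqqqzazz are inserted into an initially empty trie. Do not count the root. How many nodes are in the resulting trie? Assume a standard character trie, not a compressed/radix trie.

Trace insertions, counting only characters that open a new branch:
  "aqzaqqzaaaz" → 11 new (a, q, z, a, q, q, z, a, a, a, z)
  "aqzaqqzaazz" → prefix "aqzaqqzaa" already present; 2 new (z, z)
  "zaqqaqza" → 8 new (z, a, q, q, a, q, z, a)
  "zaazaaqqqz" → prefix "za" already present; 8 new (a, z, a, a, q, q, q, z)
  "aqzaq" → prefix "aqzaq" already present; 0 new (none)
  "zaqaqzqza" → prefix "zaq" already present; 6 new (a, q, z, q, z, a)
  "za" → prefix "za" already present; 0 new (none)
  "aqzaqqqzazz" → prefix "aqzaqq" already present; 5 new (q, z, a, z, z)
Total nodes = 11 + 2 + 8 + 8 + 0 + 6 + 0 + 5 = 40

40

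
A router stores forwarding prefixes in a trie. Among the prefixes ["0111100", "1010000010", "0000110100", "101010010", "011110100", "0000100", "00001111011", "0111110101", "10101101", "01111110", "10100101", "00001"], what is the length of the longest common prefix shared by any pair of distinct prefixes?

6

Look for the deepest trie node that still has at least two words in its subtree.
e.g. "0000110100" and "00001111011" share the prefix "000011" of length 6; no pair shares a longer one.
Longest shared-prefix length: 6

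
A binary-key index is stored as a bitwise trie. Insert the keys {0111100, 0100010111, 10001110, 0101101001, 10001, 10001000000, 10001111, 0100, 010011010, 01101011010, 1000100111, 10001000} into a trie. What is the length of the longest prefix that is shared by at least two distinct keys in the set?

8

Look for the deepest trie node that still has at least two words in its subtree.
"10001000" and "10001000000" agree on "10001000" (8 characters) before diverging; nothing deeper is shared.
Longest shared-prefix length: 8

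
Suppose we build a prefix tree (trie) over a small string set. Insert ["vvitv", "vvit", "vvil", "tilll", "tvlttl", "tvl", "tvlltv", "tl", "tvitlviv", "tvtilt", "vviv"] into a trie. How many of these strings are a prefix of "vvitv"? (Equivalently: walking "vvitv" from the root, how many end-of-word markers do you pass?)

Walk "vvitv" from the root; an end-of-word marker is hit whenever a stored word is a prefix of "vvitv".
Prefixes of the query that are stored words: "vvit", "vvitv"
Count: 2

2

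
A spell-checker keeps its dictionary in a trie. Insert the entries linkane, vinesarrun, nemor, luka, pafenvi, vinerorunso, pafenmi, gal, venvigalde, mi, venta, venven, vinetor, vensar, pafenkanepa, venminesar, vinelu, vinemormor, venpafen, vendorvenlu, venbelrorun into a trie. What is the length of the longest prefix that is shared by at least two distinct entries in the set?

5

Equivalently: take the maximum, over all pairs, of their longest common prefix length.
"pafenkanepa" and "pafenmi" agree on "pafen" (5 characters) before diverging; nothing deeper is shared.
Longest shared-prefix length: 5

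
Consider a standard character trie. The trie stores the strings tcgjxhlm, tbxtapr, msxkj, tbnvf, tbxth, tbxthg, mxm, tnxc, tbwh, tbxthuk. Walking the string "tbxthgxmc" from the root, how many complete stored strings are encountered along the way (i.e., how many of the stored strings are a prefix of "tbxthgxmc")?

Check each prefix of "tbxthgxmc" against the stored set — each match is an end-marker on the path.
Prefixes of the query that are stored words: "tbxth", "tbxthg"
Count: 2

2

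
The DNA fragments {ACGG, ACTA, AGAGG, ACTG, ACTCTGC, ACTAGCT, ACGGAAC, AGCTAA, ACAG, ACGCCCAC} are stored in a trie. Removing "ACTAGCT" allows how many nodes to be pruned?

Walk "ACTAGCT" from the leaf back toward the root, removing each node that no remaining word uses.
The suffix "GCT" (3 nodes) is used only by "ACTAGCT"; "ACTA" is itself a stored word, so pruning stops there.
Nodes removed: 3

3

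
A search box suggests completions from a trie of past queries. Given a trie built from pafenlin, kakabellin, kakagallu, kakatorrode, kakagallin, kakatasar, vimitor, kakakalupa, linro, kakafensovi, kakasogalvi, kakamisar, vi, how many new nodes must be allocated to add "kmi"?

2

The longest prefix of "kmi" already in the trie is "k" (length 1).
New nodes needed: |"kmi"| − 1 = 3 − 1 = 2.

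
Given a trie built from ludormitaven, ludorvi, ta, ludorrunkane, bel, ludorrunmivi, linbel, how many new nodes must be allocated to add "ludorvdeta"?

Walking "ludorvdeta" from the root, the first 6 characters ("ludorv") follow existing edges; "d" is the first miss.
New nodes needed: |"ludorvdeta"| − 6 = 10 − 6 = 4.

4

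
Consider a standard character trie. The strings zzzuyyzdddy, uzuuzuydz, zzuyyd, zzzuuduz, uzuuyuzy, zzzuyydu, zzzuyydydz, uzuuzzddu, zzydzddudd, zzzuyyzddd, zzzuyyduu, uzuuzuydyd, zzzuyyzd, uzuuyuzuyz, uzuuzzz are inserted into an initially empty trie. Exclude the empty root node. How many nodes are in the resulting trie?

Count nodes per top-level branch (shared prefixes stored once):
  'u'-branch (uzuuyuzuyz, uzuuyuzy, uzuuzuydyd, uzuuzuydz, uzuuzzddu, uzuuzzz): 23 nodes
  'z'-branch (zzuyyd, zzydzddudd, zzzuuduz, zzzuyydu, zzzuyyduu, zzzuyydydz, zzzuyyzd, zzzuyyzddd, zzzuyyzdddy): 33 nodes
Sum: 56

56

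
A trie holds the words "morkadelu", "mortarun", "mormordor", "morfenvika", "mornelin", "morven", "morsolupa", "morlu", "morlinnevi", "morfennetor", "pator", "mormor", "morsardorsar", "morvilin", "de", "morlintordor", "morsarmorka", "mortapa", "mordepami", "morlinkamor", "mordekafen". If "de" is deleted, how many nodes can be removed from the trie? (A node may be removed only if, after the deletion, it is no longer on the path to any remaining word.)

A node on "de"'s path can go only if nothing else ends at it or branches off below it.
No other word shares any prefix with "de", so all 2 of its nodes go.
Nodes removed: 2

2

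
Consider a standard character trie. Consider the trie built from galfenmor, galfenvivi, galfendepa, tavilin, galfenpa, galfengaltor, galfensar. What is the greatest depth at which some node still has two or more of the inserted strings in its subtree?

Look for the deepest trie node that still has at least two words in its subtree.
"galfendepa" and "galfengaltor" agree on "galfen" (6 characters) before diverging; nothing deeper is shared.
Longest shared-prefix length: 6

6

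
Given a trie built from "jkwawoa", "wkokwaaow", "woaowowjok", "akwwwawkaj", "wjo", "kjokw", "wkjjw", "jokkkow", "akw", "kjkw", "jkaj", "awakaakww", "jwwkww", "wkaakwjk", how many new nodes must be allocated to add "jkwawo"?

Every character of "jkwawo" already lies on an existing path (it is a prefix of some stored word).
No new nodes are needed: 0.

0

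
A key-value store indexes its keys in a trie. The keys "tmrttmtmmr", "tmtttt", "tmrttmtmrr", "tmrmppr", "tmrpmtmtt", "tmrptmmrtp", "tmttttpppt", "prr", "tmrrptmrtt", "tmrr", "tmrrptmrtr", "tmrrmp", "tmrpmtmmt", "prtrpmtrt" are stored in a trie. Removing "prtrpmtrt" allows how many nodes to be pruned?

After clearing the end-marker at "prtrpmtrt", prune upward until reaching a node still needed by another word.
The suffix "trpmtrt" (7 nodes) is used only by "prtrpmtrt"; the node for "pr" still has the child "r", so pruning stops there.
Nodes removed: 7

7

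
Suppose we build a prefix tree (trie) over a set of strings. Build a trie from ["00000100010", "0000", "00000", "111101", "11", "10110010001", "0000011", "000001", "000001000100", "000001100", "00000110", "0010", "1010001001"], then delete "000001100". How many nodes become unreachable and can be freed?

1

After clearing the end-marker at "000001100", prune upward until reaching a node still needed by another word.
The suffix "0" (1 node) is used only by "000001100"; "00000110" is itself a stored word, so pruning stops there.
Nodes removed: 1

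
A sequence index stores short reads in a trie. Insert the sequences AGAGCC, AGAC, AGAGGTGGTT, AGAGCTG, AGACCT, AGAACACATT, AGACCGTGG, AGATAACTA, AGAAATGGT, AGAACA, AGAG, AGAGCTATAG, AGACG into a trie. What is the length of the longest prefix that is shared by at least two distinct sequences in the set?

6

Look for the deepest trie node that still has at least two words in its subtree.
"AGAACA" and "AGAACACATT" agree on "AGAACA" (6 characters) before diverging; nothing deeper is shared.
Longest shared-prefix length: 6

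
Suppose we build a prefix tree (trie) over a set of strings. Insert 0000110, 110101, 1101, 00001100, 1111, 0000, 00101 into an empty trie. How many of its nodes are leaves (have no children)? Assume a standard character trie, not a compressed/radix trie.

4

A leaf is a node with no children — equivalently, the end of a word that is not a proper prefix of any other stored word.
Those words: "00001100", "00101", "110101", "1111"
Leaf count: 4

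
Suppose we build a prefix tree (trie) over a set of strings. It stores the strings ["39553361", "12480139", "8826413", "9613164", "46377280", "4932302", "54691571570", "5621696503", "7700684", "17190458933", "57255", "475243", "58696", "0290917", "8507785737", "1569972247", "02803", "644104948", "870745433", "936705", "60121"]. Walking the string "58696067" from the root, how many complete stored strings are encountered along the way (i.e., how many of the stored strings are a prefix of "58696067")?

Walk "58696067" from the root; an end-of-word marker is hit whenever a stored word is a prefix of "58696067".
Prefixes of the query that are stored words: "58696"
Count: 1

1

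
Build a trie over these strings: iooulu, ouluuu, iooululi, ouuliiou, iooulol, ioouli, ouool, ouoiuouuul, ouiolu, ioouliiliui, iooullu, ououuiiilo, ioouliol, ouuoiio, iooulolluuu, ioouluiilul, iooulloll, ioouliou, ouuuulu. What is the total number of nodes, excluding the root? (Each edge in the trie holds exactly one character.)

74

For each word, the new-node count is its length minus the longest prefix already in the trie:
  "iooulu" → 6 new (i, o, o, u, l, u)
  "ouluuu" → 6 new (o, u, l, u, u, u)
  "iooululi" → prefix "iooulu" already present; 2 new (l, i)
  "ouuliiou" → prefix "ou" already present; 6 new (u, l, i, i, o, u)
  "iooulol" → prefix "iooul" already present; 2 new (o, l)
  "ioouli" → prefix "iooul" already present; 1 new (i)
  "ouool" → prefix "ou" already present; 3 new (o, o, l)
  "ouoiuouuul" → prefix "ouo" already present; 7 new (i, u, o, u, u, u, l)
  "ouiolu" → prefix "ou" already present; 4 new (i, o, l, u)
  "ioouliiliui" → prefix "ioouli" already present; 5 new (i, l, i, u, i)
  "iooullu" → prefix "iooul" already present; 2 new (l, u)
  "ououuiiilo" → prefix "ouo" already present; 7 new (u, u, i, i, i, l, o)
  "ioouliol" → prefix "ioouli" already present; 2 new (o, l)
  "ouuoiio" → prefix "ouu" already present; 4 new (o, i, i, o)
  "iooulolluuu" → prefix "iooulol" already present; 4 new (l, u, u, u)
  "ioouluiilul" → prefix "iooulu" already present; 5 new (i, i, l, u, l)
  "iooulloll" → prefix "iooull" already present; 3 new (o, l, l)
  "ioouliou" → prefix "iooulio" already present; 1 new (u)
  "ouuuulu" → prefix "ouu" already present; 4 new (u, u, l, u)
Total nodes = 6 + 6 + 2 + 6 + 2 + 1 + 3 + 7 + 4 + 5 + 2 + 7 + 2 + 4 + 4 + 5 + 3 + 1 + 4 = 74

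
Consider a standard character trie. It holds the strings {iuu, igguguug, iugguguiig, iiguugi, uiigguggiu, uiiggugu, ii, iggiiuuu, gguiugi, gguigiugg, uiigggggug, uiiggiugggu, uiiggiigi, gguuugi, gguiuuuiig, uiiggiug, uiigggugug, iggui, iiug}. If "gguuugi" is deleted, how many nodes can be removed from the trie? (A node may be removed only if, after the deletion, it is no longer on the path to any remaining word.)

4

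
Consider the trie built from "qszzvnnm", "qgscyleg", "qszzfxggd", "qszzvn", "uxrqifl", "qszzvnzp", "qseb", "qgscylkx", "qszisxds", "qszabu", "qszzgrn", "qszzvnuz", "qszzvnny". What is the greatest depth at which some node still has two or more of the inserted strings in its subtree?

7

Look for the deepest trie node that still has at least two words in its subtree.
e.g. "qszzvnnm" and "qszzvnny" share the prefix "qszzvnn" of length 7; no pair shares a longer one.
Longest shared-prefix length: 7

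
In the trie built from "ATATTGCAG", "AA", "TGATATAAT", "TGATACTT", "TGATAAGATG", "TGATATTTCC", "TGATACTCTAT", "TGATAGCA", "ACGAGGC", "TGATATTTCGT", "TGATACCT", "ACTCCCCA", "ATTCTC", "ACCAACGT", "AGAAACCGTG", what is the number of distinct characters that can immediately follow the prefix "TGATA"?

4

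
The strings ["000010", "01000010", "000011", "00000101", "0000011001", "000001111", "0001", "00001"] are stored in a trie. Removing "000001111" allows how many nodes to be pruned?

After clearing the end-marker at "000001111", prune upward until reaching a node still needed by another word.
The suffix "11" (2 nodes) is used only by "000001111"; the node for "0000011" still has the child "0", so pruning stops there.
Nodes removed: 2

2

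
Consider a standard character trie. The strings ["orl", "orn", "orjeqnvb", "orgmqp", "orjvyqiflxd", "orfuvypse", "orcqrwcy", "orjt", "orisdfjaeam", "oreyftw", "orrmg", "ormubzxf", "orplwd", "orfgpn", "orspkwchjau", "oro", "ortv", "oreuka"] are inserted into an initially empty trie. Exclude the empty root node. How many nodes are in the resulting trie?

Count nodes per top-level branch (shared prefixes stored once):
  'o'-branch (orcqrwcy, oreuka, oreyftw, orfgpn, orfuvypse, orgmqp, orisdfjaeam, orjeqnvb, orjt, orjvyqiflxd, orl, ormubzxf, orn, oro, orplwd, orrmg, orspkwchjau, ortv): 81 nodes
Sum: 81

81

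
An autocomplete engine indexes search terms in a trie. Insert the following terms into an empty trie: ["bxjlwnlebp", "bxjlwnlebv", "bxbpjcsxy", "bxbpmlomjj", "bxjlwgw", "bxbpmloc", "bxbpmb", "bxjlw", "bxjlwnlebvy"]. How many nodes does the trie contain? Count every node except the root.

29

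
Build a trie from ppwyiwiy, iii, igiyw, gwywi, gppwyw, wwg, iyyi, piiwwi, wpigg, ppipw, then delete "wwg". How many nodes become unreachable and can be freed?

Walk "wwg" from the leaf back toward the root, removing each node that no remaining word uses.
The suffix "wg" (2 nodes) is used only by "wwg"; the node for "w" still has the child "p", so pruning stops there.
Nodes removed: 2

2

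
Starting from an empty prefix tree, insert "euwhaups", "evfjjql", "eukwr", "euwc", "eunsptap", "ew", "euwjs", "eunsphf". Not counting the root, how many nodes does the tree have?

29

Trie structure (* marks end of a word):
(root)
└─ e
   ├─ u
   │  ├─ k
   │  │  └─ w
   │  │     └─ r *
   │  ├─ n
   │  │  └─ s
   │  │     └─ p
   │  │        ├─ h
   │  │        │  └─ f *
   │  │        └─ t
   │  │           └─ a
   │  │              └─ p *
   │  └─ w
   │     ├─ c *
   │     ├─ h
   │     │  └─ a
   │     │     └─ u
   │     │        └─ p
   │     │           └─ s *
   │     └─ j
   │        └─ s *
   ├─ v
   │  └─ f
   │     └─ j
   │        └─ j
   │           └─ q
   │              └─ l *
   └─ w *
Counting every labelled node above: 29.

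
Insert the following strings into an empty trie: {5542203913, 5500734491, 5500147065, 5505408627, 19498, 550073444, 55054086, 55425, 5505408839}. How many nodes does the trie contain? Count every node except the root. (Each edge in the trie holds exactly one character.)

Count nodes per top-level branch (shared prefixes stored once):
  '1'-branch (19498): 5 nodes
  '5'-branch (5500147065, 550073444, 5500734491, 55054086, 5505408627, 5505408839, 5542203913, 55425): 36 nodes
Sum: 41

41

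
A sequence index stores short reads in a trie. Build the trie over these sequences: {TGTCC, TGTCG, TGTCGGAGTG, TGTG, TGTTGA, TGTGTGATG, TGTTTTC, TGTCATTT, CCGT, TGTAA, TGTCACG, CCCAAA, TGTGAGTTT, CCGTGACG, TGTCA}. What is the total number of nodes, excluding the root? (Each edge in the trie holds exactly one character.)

Count nodes per top-level branch (shared prefixes stored once):
  'C'-branch (CCCAAA, CCGT, CCGTGACG): 12 nodes
  'T'-branch (TGTAA, TGTCA, TGTCACG, TGTCATTT, TGTCC, TGTCG, TGTCGGAGTG, TGTG, TGTGAGTTT, TGTGTGATG, TGTTGA, TGTTTTC): 36 nodes
Sum: 48

48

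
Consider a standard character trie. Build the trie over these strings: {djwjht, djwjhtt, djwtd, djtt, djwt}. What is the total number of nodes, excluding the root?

Trie structure (* marks end of a word):
(root)
└─ d
   └─ j
      ├─ t
      │  └─ t *
      └─ w
         ├─ j
         │  └─ h
         │     └─ t *
         │        └─ t *
         └─ t *
            └─ d *
Counting every labelled node above: 11.

11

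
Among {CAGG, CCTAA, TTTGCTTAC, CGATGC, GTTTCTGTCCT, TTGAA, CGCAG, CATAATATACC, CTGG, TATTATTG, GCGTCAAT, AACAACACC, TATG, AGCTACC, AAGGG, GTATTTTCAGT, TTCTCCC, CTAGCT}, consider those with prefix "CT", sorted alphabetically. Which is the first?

Filter for "CT…" and sort: "CTAGCT", "CTGG"
The 1st is CTAGCT.

CTAGCT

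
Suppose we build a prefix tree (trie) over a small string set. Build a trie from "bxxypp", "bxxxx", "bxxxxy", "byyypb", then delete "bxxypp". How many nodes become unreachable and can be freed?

After clearing the end-marker at "bxxypp", prune upward until reaching a node still needed by another word.
The suffix "ypp" (3 nodes) is used only by "bxxypp"; the node for "bxx" still has the child "x", so pruning stops there.
Nodes removed: 3

3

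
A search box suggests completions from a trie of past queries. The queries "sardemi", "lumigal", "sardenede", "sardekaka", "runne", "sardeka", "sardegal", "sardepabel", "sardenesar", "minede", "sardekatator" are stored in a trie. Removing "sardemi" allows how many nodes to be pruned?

2

After clearing the end-marker at "sardemi", prune upward until reaching a node still needed by another word.
The suffix "mi" (2 nodes) is used only by "sardemi"; the node for "sarde" still has the child "n", so pruning stops there.
Nodes removed: 2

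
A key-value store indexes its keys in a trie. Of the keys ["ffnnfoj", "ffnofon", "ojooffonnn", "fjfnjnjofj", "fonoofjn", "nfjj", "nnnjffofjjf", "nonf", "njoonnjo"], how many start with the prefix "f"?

4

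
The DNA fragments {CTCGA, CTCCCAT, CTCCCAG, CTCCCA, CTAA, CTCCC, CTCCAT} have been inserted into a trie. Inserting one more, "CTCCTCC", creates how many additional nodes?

The longest prefix of "CTCCTCC" already in the trie is "CTCC" (length 4).
So 7 − 4 = 3 new nodes.

3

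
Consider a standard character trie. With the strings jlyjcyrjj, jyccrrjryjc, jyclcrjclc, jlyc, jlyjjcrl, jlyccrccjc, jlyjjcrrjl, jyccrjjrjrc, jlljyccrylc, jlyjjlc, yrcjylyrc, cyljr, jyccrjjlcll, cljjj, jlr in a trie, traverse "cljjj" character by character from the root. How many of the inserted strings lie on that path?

1

Check each prefix of "cljjj" against the stored set — each match is an end-marker on the path.
Prefixes of the query that are stored words: "cljjj"
Count: 1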